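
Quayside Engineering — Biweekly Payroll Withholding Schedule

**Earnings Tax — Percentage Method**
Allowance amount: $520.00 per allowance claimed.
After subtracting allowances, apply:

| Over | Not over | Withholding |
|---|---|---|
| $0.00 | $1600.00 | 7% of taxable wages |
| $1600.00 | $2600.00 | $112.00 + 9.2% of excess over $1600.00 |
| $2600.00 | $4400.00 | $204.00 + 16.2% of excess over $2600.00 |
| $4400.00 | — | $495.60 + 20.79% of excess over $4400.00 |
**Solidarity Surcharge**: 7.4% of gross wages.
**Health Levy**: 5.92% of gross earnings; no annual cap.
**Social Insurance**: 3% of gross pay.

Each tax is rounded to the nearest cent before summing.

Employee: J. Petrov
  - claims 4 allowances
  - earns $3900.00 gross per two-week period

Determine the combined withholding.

Earnings Tax: taxable = $3900.00 − 4×$520.00 = $1820.00
  $112.00 + 9.2% × ($1820.00 − $1600.00) = $112.00 + 9.2% × $220.00 = $132.24
Solidarity Surcharge: 7.4% × $3900.00 = $288.60
Health Levy: 5.92% × $3900.00 = $230.88
Social Insurance: 3% × $3900.00 = $117.00
Total: $132.24 + $288.60 + $230.88 + $117.00 = $768.72

$768.72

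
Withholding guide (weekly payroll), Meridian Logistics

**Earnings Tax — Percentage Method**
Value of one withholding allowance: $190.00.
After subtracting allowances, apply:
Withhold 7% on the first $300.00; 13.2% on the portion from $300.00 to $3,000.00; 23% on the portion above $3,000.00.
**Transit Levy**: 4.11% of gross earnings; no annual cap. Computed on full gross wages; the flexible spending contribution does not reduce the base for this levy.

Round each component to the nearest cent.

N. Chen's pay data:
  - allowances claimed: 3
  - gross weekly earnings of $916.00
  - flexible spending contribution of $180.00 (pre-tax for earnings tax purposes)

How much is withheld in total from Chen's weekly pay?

Earnings Tax: taxable = $916.00 − $180.00 − 3×$190.00 = $166.00
  7% × $166.00 = $11.62
Transit Levy: 4.11% × $916.00 = $37.65
Total: $11.62 + $37.65 = $49.27

$49.27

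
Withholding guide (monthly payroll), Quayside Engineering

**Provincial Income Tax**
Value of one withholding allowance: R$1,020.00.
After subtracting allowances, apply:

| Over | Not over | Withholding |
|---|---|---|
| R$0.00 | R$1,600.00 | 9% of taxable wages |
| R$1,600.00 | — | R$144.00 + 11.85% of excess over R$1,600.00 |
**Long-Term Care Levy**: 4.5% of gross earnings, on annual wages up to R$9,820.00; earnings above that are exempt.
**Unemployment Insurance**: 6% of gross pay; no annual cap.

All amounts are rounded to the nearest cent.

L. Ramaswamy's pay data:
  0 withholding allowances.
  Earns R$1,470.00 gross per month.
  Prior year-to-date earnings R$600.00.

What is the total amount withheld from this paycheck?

R$286.65

Provincial Income Tax: taxable = R$1,470.00
  9% × R$1,470.00 = R$132.30
Long-Term Care Levy: 4.5% × R$1,470.00 = R$66.15
Unemployment Insurance: 6% × R$1,470.00 = R$88.20
Total: R$132.30 + R$66.15 + R$88.20 = R$286.65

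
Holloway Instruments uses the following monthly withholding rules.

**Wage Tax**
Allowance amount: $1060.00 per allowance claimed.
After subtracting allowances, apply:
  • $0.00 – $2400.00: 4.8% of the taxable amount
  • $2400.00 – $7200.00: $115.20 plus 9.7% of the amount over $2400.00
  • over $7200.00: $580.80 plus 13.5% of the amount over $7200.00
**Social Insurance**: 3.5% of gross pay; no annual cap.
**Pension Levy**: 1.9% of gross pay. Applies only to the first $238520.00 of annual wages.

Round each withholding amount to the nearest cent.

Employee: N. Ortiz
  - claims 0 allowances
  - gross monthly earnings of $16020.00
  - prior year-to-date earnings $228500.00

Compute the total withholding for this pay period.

Wage Tax: taxable = $16020.00
  $580.80 + 13.5% × ($16020.00 − $7200.00) = $580.80 + 13.5% × $8820.00 = $1771.50
Social Insurance: 3.5% × $16020.00 = $560.70
Pension Levy: cap $238520.00 − YTD $228500.00 = $10020.00 subject; 1.9% × $10020.00 = $190.38
Total: $1771.50 + $560.70 + $190.38 = $2522.58

$2522.58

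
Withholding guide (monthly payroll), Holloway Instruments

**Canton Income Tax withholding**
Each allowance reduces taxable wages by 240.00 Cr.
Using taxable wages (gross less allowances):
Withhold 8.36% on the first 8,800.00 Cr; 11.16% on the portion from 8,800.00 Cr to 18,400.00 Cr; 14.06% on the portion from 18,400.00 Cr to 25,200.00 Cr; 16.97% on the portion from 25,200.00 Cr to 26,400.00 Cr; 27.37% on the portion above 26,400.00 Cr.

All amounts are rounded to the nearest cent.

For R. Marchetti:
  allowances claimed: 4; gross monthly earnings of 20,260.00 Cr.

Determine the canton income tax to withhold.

1,933.58 Cr

Canton Income Tax: taxable = 20,260.00 Cr − 4×240.00 Cr = 19,300.00 Cr
  1,807.04 Cr + 14.06% × (19,300.00 Cr − 18,400.00 Cr) = 1,807.04 Cr + 14.06% × 900.00 Cr = 1,933.58 Cr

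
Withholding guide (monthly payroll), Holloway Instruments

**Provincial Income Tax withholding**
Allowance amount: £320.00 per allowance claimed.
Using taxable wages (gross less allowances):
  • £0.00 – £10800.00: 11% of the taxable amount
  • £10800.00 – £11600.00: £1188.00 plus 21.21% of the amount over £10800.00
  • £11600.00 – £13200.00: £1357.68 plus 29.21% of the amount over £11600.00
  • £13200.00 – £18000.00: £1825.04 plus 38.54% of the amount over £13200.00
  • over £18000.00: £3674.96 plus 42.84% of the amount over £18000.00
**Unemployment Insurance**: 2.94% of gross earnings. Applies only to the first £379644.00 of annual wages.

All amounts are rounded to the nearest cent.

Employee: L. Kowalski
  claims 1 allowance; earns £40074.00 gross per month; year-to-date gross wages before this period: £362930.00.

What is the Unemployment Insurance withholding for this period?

Unemployment Insurance: cap £379644.00 − YTD £362930.00 = £16714.00 subject; 2.94% × £16714.00 = £491.39

£491.39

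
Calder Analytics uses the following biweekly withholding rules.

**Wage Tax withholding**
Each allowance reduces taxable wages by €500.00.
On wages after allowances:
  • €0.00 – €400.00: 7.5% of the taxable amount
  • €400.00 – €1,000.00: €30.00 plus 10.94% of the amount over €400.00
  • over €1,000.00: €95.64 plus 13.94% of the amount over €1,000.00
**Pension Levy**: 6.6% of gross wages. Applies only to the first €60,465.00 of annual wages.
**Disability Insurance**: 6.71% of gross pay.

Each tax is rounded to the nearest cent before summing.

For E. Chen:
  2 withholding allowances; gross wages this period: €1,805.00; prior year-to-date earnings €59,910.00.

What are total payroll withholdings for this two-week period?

€232.06

Wage Tax: taxable = €1,805.00 − 2×€500.00 = €805.00
  €30.00 + 10.94% × (€805.00 − €400.00) = €30.00 + 10.94% × €405.00 = €74.31
Pension Levy: cap €60,465.00 − YTD €59,910.00 = €555.00 subject; 6.6% × €555.00 = €36.63
Disability Insurance: 6.71% × €1,805.00 = €121.12
Total: €74.31 + €36.63 + €121.12 = €232.06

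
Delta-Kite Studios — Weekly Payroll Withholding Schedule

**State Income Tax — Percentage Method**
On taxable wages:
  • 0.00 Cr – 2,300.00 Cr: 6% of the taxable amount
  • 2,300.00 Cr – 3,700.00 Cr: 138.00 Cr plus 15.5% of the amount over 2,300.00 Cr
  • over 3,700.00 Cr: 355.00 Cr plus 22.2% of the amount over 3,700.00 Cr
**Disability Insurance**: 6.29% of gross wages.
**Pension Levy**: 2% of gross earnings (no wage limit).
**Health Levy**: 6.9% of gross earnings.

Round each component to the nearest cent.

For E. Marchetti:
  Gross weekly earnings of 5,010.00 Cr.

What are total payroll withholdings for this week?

State Income Tax: taxable = 5,010.00 Cr
  355.00 Cr + 22.2% × (5,010.00 Cr − 3,700.00 Cr) = 355.00 Cr + 22.2% × 1,310.00 Cr = 645.82 Cr
Disability Insurance: 6.29% × 5,010.00 Cr = 315.13 Cr
Pension Levy: 2% × 5,010.00 Cr = 100.20 Cr
Health Levy: 6.9% × 5,010.00 Cr = 345.69 Cr
Total: 645.82 Cr + 315.13 Cr + 100.20 Cr + 345.69 Cr = 1,406.84 Cr

1,406.84 Cr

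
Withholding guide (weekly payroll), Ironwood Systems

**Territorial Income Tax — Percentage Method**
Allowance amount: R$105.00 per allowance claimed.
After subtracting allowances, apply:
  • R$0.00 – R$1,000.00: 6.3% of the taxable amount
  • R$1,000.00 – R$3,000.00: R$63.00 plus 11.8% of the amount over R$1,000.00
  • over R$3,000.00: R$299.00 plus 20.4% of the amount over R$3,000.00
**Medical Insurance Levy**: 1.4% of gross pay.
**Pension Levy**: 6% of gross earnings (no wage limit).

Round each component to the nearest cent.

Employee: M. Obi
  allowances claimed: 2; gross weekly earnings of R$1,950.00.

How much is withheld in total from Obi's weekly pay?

R$294.62

Territorial Income Tax: taxable = R$1,950.00 − 2×R$105.00 = R$1,740.00
  R$63.00 + 11.8% × (R$1,740.00 − R$1,000.00) = R$63.00 + 11.8% × R$740.00 = R$150.32
Medical Insurance Levy: 1.4% × R$1,950.00 = R$27.30
Pension Levy: 6% × R$1,950.00 = R$117.00
Total: R$150.32 + R$27.30 + R$117.00 = R$294.62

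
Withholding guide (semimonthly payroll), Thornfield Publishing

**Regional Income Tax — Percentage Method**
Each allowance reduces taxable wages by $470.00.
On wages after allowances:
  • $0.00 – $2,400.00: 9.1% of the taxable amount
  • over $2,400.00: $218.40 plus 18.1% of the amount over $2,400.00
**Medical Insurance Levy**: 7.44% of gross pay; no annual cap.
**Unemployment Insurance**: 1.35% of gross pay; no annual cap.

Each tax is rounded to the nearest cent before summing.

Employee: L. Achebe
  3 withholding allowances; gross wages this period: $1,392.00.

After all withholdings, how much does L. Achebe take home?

$1,269.65

Regional Income Tax: taxable = $1,392.00 − 3×$470.00 = $-18.00
  Taxable ≤ 0 → $0.00
Medical Insurance Levy: 7.44% × $1,392.00 = $103.56
Unemployment Insurance: 1.35% × $1,392.00 = $18.79
Total withheld: $0.00 + $103.56 + $18.79 = $122.35
Net pay: $1,392.00 − $122.35 = $1,269.65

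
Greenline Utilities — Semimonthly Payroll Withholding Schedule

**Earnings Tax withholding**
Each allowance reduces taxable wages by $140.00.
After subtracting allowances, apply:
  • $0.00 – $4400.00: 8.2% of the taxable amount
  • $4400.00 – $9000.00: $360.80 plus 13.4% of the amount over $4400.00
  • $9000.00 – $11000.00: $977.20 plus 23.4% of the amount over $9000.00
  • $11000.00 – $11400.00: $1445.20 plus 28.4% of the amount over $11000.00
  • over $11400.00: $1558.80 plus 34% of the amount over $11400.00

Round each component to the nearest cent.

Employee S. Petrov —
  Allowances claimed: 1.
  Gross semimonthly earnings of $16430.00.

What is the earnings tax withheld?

$3221.40

Earnings Tax: taxable = $16430.00 − 1×$140.00 = $16290.00
  $1558.80 + 34% × ($16290.00 − $11400.00) = $1558.80 + 34% × $4890.00 = $3221.40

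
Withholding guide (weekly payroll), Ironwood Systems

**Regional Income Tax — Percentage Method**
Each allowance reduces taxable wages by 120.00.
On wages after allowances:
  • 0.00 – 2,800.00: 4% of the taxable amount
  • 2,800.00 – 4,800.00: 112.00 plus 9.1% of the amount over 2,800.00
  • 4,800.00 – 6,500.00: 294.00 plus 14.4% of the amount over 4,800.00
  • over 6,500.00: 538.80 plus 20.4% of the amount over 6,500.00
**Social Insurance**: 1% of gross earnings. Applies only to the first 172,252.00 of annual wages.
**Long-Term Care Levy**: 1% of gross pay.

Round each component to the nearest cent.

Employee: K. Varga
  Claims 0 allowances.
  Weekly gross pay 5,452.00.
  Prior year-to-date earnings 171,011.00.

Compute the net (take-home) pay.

Regional Income Tax: taxable = 5,452.00
  294.00 + 14.4% × (5,452.00 − 4,800.00) = 294.00 + 14.4% × 652.00 = 387.89
Social Insurance: cap 172,252.00 − YTD 171,011.00 = 1,241.00 subject; 1% × 1,241.00 = 12.41
Long-Term Care Levy: 1% × 5,452.00 = 54.52
Total withheld: 387.89 + 12.41 + 54.52 = 454.82
Net pay: 5,452.00 − 454.82 = 4,997.18

4,997.18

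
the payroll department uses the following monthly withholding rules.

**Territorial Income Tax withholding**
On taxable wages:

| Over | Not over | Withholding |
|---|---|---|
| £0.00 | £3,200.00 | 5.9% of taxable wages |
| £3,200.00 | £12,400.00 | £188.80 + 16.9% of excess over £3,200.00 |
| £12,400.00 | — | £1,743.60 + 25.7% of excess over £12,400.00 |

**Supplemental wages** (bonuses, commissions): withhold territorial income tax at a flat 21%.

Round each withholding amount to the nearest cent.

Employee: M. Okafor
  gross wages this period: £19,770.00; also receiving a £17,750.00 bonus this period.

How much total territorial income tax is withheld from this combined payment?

£7,365.19

Territorial Income Tax: taxable = £19,770.00
  £1,743.60 + 25.7% × (£19,770.00 − £12,400.00) = £1,743.60 + 25.7% × £7,370.00 = £3,637.69
Supplemental (21% flat on bonus): 21% × £17,750.00 = £3,727.50
Total territorial income tax: £3,637.69 + £3,727.50 = £7,365.19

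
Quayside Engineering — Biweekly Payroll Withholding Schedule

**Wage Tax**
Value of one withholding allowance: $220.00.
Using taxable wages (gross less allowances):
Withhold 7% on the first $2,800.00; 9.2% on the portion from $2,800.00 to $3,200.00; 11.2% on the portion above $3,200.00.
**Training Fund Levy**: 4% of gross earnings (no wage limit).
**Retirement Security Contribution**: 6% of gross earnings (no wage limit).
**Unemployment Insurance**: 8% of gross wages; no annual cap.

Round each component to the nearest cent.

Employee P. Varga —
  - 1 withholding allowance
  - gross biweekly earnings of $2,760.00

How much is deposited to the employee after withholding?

$2,085.40

Wage Tax: taxable = $2,760.00 − 1×$220.00 = $2,540.00
  7% × $2,540.00 = $177.80
Training Fund Levy: 4% × $2,760.00 = $110.40
Retirement Security Contribution: 6% × $2,760.00 = $165.60
Unemployment Insurance: 8% × $2,760.00 = $220.80
Total withheld: $177.80 + $110.40 + $165.60 + $220.80 = $674.60
Net pay: $2,760.00 − $674.60 = $2,085.40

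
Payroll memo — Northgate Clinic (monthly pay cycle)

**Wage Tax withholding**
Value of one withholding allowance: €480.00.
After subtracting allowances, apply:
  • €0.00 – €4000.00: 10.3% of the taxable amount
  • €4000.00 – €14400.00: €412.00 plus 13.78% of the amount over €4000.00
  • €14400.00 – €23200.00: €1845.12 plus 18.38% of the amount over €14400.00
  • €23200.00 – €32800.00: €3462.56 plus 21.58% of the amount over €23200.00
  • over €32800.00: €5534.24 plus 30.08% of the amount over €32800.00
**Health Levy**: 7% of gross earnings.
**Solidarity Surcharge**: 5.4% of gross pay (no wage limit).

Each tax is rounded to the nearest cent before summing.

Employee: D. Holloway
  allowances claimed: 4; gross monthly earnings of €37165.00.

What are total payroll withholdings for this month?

Wage Tax: taxable = €37165.00 − 4×€480.00 = €35245.00
  €5534.24 + 30.08% × (€35245.00 − €32800.00) = €5534.24 + 30.08% × €2445.00 = €6269.70
Health Levy: 7% × €37165.00 = €2601.55
Solidarity Surcharge: 5.4% × €37165.00 = €2006.91
Total: €6269.70 + €2601.55 + €2006.91 = €10878.16

€10878.16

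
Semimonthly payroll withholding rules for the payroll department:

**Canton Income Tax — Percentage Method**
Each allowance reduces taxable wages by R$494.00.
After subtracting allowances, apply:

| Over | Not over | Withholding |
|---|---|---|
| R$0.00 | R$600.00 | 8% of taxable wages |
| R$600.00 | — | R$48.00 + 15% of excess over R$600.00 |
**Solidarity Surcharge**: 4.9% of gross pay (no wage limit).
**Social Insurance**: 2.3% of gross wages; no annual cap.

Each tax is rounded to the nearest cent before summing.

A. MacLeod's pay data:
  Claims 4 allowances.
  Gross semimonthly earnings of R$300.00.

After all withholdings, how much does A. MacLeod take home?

Canton Income Tax: taxable = R$300.00 − 4×R$494.00 = R$-1,676.00
  Taxable ≤ 0 → R$0.00
Solidarity Surcharge: 4.9% × R$300.00 = R$14.70
Social Insurance: 2.3% × R$300.00 = R$6.90
Total withheld: R$0.00 + R$14.70 + R$6.90 = R$21.60
Net pay: R$300.00 − R$21.60 = R$278.40

R$278.40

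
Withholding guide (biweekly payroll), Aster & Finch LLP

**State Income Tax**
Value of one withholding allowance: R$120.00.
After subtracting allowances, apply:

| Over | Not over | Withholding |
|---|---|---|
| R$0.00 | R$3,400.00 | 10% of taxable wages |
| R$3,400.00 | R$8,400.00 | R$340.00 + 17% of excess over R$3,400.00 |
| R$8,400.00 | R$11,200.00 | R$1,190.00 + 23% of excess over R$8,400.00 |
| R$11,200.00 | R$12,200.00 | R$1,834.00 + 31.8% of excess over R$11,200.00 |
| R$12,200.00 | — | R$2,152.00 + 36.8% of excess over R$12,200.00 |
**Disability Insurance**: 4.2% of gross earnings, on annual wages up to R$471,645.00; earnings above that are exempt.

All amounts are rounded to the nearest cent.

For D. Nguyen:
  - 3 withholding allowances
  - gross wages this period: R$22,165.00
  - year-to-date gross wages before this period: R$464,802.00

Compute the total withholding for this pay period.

State Income Tax: taxable = R$22,165.00 − 3×R$120.00 = R$21,805.00
  R$2,152.00 + 36.8% × (R$21,805.00 − R$12,200.00) = R$2,152.00 + 36.8% × R$9,605.00 = R$5,686.64
Disability Insurance: cap R$471,645.00 − YTD R$464,802.00 = R$6,843.00 subject; 4.2% × R$6,843.00 = R$287.41
Total: R$5,686.64 + R$287.41 = R$5,974.05

R$5,974.05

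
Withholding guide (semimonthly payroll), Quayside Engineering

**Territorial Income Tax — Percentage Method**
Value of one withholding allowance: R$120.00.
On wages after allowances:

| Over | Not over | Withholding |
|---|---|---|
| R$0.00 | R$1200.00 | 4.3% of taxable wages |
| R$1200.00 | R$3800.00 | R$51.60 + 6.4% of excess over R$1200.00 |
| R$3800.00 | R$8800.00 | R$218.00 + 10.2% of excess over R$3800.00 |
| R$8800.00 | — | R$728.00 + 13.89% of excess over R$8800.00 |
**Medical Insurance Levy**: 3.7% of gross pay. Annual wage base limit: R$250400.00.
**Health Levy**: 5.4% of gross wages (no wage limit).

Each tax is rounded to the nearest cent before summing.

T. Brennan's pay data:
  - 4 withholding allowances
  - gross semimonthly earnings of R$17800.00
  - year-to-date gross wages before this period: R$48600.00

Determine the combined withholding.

R$3531.23

Territorial Income Tax: taxable = R$17800.00 − 4×R$120.00 = R$17320.00
  R$728.00 + 13.89% × (R$17320.00 − R$8800.00) = R$728.00 + 13.89% × R$8520.00 = R$1911.43
Medical Insurance Levy: 3.7% × R$17800.00 = R$658.60
Health Levy: 5.4% × R$17800.00 = R$961.20
Total: R$1911.43 + R$658.60 + R$961.20 = R$3531.23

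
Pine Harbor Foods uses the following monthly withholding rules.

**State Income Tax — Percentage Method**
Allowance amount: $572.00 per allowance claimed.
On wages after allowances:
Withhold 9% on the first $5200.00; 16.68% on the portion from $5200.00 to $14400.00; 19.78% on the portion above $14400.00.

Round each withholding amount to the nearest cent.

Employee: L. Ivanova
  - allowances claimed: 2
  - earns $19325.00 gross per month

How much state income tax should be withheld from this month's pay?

$2750.44

State Income Tax: taxable = $19325.00 − 2×$572.00 = $18181.00
  $2002.56 + 19.78% × ($18181.00 − $14400.00) = $2002.56 + 19.78% × $3781.00 = $2750.44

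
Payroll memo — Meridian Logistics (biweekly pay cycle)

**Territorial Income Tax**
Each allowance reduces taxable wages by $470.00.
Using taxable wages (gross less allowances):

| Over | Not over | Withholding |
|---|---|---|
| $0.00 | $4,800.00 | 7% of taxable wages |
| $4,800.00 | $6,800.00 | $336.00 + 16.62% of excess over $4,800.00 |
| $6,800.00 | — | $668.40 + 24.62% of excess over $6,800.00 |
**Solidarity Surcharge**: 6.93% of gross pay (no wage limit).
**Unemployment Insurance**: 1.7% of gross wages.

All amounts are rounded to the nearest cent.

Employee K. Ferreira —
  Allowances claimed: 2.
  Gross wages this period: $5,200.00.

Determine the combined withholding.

$746.96

Territorial Income Tax: taxable = $5,200.00 − 2×$470.00 = $4,260.00
  7% × $4,260.00 = $298.20
Solidarity Surcharge: 6.93% × $5,200.00 = $360.36
Unemployment Insurance: 1.7% × $5,200.00 = $88.40
Total: $298.20 + $360.36 + $88.40 = $746.96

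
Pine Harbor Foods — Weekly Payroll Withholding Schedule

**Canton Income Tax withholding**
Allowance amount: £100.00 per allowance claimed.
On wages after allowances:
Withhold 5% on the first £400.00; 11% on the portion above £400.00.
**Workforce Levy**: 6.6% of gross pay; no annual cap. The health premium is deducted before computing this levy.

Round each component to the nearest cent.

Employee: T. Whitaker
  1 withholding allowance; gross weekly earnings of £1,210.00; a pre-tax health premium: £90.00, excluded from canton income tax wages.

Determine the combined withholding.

Canton Income Tax: taxable = £1,210.00 − £90.00 − 1×£100.00 = £1,020.00
  £20.00 + 11% × (£1,020.00 − £400.00) = £20.00 + 11% × £620.00 = £88.20
Workforce Levy: 6.6% × £1,120.00 = £73.92
Total: £88.20 + £73.92 = £162.12

£162.12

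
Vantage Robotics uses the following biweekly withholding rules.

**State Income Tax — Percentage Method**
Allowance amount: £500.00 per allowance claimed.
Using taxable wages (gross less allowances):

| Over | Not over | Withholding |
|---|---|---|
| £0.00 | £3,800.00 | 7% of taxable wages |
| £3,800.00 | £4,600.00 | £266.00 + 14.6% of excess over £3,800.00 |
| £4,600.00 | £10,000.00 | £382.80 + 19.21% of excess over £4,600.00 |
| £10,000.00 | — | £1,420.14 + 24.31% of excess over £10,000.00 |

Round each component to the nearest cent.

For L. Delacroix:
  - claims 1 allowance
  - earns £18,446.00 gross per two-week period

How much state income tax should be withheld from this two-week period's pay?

State Income Tax: taxable = £18,446.00 − 1×£500.00 = £17,946.00
  £1,420.14 + 24.31% × (£17,946.00 − £10,000.00) = £1,420.14 + 24.31% × £7,946.00 = £3,351.81

£3,351.81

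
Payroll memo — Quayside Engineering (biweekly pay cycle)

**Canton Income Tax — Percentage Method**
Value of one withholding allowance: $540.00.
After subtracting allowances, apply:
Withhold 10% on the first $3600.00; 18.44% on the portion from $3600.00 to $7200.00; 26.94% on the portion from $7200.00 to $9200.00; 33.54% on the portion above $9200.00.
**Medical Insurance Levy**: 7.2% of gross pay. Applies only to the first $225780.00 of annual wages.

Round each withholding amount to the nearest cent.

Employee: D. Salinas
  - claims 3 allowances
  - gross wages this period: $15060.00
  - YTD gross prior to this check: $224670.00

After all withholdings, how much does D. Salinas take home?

Canton Income Tax: taxable = $15060.00 − 3×$540.00 = $13440.00
  $1562.64 + 33.54% × ($13440.00 − $9200.00) = $1562.64 + 33.54% × $4240.00 = $2984.74
Medical Insurance Levy: cap $225780.00 − YTD $224670.00 = $1110.00 subject; 7.2% × $1110.00 = $79.92
Total withheld: $2984.74 + $79.92 = $3064.66
Net pay: $15060.00 − $3064.66 = $11995.34

$11995.34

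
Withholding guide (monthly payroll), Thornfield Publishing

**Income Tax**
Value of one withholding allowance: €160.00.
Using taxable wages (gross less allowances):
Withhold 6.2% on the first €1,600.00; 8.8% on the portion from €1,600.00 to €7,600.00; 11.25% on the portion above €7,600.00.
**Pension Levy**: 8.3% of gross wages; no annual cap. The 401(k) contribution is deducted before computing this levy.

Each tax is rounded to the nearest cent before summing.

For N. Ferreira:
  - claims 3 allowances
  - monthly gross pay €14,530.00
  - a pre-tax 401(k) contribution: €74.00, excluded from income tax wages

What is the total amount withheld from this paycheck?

€2,544.35

Income Tax: taxable = €14,530.00 − €74.00 − 3×€160.00 = €13,976.00
  €627.20 + 11.25% × (€13,976.00 − €7,600.00) = €627.20 + 11.25% × €6,376.00 = €1,344.50
Pension Levy: 8.3% × €14,456.00 = €1,199.85
Total: €1,344.50 + €1,199.85 = €2,544.35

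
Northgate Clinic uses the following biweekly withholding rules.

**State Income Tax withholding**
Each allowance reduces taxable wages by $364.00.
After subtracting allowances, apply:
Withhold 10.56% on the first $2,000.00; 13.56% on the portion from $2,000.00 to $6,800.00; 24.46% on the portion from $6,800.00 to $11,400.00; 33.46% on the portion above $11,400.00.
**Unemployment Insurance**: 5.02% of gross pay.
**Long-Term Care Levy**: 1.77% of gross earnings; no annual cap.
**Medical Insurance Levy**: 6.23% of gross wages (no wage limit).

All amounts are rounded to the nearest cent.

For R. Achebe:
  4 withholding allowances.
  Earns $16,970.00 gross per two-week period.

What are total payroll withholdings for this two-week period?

State Income Tax: taxable = $16,970.00 − 4×$364.00 = $15,514.00
  $1,987.24 + 33.46% × ($15,514.00 − $11,400.00) = $1,987.24 + 33.46% × $4,114.00 = $3,363.78
Unemployment Insurance: 5.02% × $16,970.00 = $851.89
Long-Term Care Levy: 1.77% × $16,970.00 = $300.37
Medical Insurance Levy: 6.23% × $16,970.00 = $1,057.23
Total: $3,363.78 + $851.89 + $300.37 + $1,057.23 = $5,573.27

$5,573.27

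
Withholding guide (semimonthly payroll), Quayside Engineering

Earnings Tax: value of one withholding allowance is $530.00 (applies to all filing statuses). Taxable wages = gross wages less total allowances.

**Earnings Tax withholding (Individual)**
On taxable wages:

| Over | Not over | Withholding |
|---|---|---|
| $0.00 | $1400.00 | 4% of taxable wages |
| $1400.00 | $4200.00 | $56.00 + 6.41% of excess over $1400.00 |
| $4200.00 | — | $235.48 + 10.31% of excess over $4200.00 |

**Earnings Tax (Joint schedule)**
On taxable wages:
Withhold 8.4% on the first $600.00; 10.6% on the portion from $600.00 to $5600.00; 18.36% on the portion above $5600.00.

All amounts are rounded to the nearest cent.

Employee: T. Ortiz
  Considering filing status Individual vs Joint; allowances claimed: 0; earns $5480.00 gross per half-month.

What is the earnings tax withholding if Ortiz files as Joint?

Earnings Tax (Joint): taxable = $5480.00
  $50.40 + 10.6% × ($5480.00 − $600.00) = $50.40 + 10.6% × $4880.00 = $567.68

$567.68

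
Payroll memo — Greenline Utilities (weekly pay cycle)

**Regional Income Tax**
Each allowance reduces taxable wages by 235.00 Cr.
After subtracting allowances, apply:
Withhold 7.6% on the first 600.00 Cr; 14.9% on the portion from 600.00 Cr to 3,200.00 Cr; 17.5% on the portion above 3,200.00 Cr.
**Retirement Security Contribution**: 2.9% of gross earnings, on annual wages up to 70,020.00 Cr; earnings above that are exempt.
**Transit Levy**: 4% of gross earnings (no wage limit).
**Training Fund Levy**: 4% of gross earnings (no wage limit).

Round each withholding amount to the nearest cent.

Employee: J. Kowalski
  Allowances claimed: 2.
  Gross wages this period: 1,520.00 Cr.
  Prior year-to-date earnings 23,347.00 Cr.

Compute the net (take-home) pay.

Regional Income Tax: taxable = 1,520.00 Cr − 2×235.00 Cr = 1,050.00 Cr
  45.60 Cr + 14.9% × (1,050.00 Cr − 600.00 Cr) = 45.60 Cr + 14.9% × 450.00 Cr = 112.65 Cr
Retirement Security Contribution: 2.9% × 1,520.00 Cr = 44.08 Cr
Transit Levy: 4% × 1,520.00 Cr = 60.80 Cr
Training Fund Levy: 4% × 1,520.00 Cr = 60.80 Cr
Total withheld: 112.65 Cr + 44.08 Cr + 60.80 Cr + 60.80 Cr = 278.33 Cr
Net pay: 1,520.00 Cr − 278.33 Cr = 1,241.67 Cr

1,241.67 Cr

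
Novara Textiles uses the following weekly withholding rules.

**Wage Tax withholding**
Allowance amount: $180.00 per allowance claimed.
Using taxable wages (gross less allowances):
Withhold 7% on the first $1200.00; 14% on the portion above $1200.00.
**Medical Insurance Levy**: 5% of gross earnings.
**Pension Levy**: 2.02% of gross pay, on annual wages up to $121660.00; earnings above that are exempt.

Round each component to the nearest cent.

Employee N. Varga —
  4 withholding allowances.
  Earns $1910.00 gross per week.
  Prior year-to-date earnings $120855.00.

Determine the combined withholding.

Wage Tax: taxable = $1910.00 − 4×$180.00 = $1190.00
  7% × $1190.00 = $83.30
Medical Insurance Levy: 5% × $1910.00 = $95.50
Pension Levy: cap $121660.00 − YTD $120855.00 = $805.00 subject; 2.02% × $805.00 = $16.26
Total: $83.30 + $95.50 + $16.26 = $195.06

$195.06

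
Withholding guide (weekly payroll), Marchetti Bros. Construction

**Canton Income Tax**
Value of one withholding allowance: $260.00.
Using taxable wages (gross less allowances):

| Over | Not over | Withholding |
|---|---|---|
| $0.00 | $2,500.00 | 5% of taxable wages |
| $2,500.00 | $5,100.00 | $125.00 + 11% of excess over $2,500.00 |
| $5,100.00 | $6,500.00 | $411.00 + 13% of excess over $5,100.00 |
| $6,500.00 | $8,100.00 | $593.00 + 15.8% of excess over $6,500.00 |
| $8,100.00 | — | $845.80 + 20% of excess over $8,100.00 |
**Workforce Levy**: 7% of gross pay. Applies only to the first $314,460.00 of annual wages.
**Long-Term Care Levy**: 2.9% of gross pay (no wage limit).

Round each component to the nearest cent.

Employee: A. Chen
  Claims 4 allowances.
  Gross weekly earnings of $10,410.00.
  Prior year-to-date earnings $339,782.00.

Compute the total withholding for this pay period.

$1,401.69

Canton Income Tax: taxable = $10,410.00 − 4×$260.00 = $9,370.00
  $845.80 + 20% × ($9,370.00 − $8,100.00) = $845.80 + 20% × $1,270.00 = $1,099.80
Workforce Levy: YTD $339,782.00 ≥ cap $314,460.00 → $0.00
Long-Term Care Levy: 2.9% × $10,410.00 = $301.89
Total: $1,099.80 + $0.00 + $301.89 = $1,401.69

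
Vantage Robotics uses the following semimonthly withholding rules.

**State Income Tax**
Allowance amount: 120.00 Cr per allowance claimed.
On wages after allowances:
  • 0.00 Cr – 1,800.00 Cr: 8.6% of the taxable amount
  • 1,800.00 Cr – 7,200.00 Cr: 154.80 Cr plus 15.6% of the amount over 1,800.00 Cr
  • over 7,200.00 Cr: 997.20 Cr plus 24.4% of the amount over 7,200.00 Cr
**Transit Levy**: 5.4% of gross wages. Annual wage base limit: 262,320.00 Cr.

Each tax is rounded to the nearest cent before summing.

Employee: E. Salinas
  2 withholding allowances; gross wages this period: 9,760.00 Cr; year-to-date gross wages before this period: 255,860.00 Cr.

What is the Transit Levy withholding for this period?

Transit Levy: cap 262,320.00 Cr − YTD 255,860.00 Cr = 6,460.00 Cr subject; 5.4% × 6,460.00 Cr = 348.84 Cr

348.84 Cr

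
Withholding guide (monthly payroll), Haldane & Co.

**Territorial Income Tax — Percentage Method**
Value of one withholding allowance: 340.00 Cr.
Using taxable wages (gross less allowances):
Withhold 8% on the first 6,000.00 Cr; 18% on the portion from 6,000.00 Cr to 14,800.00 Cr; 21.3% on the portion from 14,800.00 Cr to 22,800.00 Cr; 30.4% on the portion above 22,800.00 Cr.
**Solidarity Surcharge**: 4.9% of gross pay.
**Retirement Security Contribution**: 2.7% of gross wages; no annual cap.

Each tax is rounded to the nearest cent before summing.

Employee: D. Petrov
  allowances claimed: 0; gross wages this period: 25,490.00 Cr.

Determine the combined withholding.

6,523.00 Cr

Territorial Income Tax: taxable = 25,490.00 Cr
  3,768.00 Cr + 30.4% × (25,490.00 Cr − 22,800.00 Cr) = 3,768.00 Cr + 30.4% × 2,690.00 Cr = 4,585.76 Cr
Solidarity Surcharge: 4.9% × 25,490.00 Cr = 1,249.01 Cr
Retirement Security Contribution: 2.7% × 25,490.00 Cr = 688.23 Cr
Total: 4,585.76 Cr + 1,249.01 Cr + 688.23 Cr = 6,523.00 Cr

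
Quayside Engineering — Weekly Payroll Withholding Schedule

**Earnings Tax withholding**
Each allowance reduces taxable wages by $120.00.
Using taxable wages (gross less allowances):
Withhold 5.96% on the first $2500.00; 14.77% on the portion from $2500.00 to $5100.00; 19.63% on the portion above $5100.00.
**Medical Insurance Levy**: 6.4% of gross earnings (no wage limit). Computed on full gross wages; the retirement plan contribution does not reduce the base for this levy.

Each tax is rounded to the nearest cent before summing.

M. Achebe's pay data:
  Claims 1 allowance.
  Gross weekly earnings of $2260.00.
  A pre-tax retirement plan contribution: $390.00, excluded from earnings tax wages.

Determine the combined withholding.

Earnings Tax: taxable = $2260.00 − $390.00 − 1×$120.00 = $1750.00
  5.96% × $1750.00 = $104.30
Medical Insurance Levy: 6.4% × $2260.00 = $144.64
Total: $104.30 + $144.64 = $248.94

$248.94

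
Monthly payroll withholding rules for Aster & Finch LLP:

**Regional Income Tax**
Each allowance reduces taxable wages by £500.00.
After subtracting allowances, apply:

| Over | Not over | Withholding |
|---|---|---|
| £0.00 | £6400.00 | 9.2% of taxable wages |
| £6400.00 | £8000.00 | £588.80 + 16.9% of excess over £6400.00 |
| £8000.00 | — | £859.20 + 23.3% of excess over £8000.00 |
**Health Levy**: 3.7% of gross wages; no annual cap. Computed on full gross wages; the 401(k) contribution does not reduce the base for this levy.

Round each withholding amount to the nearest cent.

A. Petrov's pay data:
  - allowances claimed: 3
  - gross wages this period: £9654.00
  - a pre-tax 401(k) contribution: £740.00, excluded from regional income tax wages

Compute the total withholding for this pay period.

£1117.37

Regional Income Tax: taxable = £9654.00 − £740.00 − 3×£500.00 = £7414.00
  £588.80 + 16.9% × (£7414.00 − £6400.00) = £588.80 + 16.9% × £1014.00 = £760.17
Health Levy: 3.7% × £9654.00 = £357.20
Total: £760.17 + £357.20 = £1117.37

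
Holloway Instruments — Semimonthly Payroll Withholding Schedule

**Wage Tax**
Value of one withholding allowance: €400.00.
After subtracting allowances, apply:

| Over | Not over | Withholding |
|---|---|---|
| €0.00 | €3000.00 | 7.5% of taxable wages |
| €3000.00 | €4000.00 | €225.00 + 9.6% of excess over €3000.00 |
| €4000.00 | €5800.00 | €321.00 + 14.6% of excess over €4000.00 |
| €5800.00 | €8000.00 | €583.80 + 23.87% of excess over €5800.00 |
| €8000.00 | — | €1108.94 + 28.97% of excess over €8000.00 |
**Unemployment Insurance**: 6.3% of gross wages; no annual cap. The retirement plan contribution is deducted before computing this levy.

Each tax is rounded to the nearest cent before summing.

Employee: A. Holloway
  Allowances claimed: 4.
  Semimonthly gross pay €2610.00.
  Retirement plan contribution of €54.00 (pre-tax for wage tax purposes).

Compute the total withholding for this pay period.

Wage Tax: taxable = €2610.00 − €54.00 − 4×€400.00 = €956.00
  7.5% × €956.00 = €71.70
Unemployment Insurance: 6.3% × €2556.00 = €161.03
Total: €71.70 + €161.03 = €232.73

€232.73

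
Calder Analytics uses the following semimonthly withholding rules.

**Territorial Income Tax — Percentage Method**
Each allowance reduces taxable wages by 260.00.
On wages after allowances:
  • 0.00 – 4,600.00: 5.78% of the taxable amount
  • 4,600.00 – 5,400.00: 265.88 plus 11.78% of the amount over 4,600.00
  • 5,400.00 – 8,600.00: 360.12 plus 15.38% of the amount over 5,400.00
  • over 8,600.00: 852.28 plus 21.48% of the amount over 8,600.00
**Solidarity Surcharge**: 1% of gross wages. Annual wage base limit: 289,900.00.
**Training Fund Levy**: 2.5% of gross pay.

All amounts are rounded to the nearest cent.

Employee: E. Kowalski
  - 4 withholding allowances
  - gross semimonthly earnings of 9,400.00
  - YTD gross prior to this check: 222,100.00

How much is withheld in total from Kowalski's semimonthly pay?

1,144.37

Territorial Income Tax: taxable = 9,400.00 − 4×260.00 = 8,360.00
  360.12 + 15.38% × (8,360.00 − 5,400.00) = 360.12 + 15.38% × 2,960.00 = 815.37
Solidarity Surcharge: 1% × 9,400.00 = 94.00
Training Fund Levy: 2.5% × 9,400.00 = 235.00
Total: 815.37 + 94.00 + 235.00 = 1,144.37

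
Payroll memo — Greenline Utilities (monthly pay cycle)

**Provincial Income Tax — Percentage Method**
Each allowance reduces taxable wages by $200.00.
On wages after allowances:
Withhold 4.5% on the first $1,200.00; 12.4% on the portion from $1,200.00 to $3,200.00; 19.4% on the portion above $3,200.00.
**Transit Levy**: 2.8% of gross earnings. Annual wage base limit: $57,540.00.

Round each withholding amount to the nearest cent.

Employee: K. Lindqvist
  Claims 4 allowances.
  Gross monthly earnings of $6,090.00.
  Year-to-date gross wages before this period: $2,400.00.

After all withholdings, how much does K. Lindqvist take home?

$5,212.02

Provincial Income Tax: taxable = $6,090.00 − 4×$200.00 = $5,290.00
  $302.00 + 19.4% × ($5,290.00 − $3,200.00) = $302.00 + 19.4% × $2,090.00 = $707.46
Transit Levy: 2.8% × $6,090.00 = $170.52
Total withheld: $707.46 + $170.52 = $877.98
Net pay: $6,090.00 − $877.98 = $5,212.02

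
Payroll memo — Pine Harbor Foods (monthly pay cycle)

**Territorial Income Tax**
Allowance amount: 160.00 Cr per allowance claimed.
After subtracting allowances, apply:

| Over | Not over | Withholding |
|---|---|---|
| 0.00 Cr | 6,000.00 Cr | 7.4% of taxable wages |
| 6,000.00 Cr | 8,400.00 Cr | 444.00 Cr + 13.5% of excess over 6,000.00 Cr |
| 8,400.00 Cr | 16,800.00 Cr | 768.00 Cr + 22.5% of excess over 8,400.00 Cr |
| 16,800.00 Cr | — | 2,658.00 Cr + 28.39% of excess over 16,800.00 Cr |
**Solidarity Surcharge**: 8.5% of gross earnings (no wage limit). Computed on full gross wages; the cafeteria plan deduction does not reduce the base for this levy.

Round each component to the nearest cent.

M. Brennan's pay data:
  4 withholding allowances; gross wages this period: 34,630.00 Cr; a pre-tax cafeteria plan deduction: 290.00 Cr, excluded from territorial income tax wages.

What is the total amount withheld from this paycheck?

10,399.46 Cr

Territorial Income Tax: taxable = 34,630.00 Cr − 290.00 Cr − 4×160.00 Cr = 33,700.00 Cr
  2,658.00 Cr + 28.39% × (33,700.00 Cr − 16,800.00 Cr) = 2,658.00 Cr + 28.39% × 16,900.00 Cr = 7,455.91 Cr
Solidarity Surcharge: 8.5% × 34,630.00 Cr = 2,943.55 Cr
Total: 7,455.91 Cr + 2,943.55 Cr = 10,399.46 Cr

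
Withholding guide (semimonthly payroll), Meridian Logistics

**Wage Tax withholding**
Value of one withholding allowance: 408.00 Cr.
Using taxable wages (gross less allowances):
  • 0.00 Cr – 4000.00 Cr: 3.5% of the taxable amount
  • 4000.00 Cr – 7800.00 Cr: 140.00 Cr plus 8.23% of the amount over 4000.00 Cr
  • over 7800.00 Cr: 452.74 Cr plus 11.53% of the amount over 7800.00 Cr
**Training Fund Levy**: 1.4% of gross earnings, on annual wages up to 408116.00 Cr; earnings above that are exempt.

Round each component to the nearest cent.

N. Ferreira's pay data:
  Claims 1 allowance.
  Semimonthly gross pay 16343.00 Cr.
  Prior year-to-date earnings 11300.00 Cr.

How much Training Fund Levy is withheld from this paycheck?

Training Fund Levy: 1.4% × 16343.00 Cr = 228.80 Cr

228.80 Cr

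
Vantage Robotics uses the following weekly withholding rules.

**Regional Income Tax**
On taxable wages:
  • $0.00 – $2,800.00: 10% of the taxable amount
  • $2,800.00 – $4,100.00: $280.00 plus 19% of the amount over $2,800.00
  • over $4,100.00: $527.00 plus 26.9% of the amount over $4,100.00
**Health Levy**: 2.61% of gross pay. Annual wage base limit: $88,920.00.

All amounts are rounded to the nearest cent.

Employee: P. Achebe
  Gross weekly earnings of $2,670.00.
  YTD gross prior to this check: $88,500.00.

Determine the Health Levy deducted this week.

Health Levy: cap $88,920.00 − YTD $88,500.00 = $420.00 subject; 2.61% × $420.00 = $10.96

$10.96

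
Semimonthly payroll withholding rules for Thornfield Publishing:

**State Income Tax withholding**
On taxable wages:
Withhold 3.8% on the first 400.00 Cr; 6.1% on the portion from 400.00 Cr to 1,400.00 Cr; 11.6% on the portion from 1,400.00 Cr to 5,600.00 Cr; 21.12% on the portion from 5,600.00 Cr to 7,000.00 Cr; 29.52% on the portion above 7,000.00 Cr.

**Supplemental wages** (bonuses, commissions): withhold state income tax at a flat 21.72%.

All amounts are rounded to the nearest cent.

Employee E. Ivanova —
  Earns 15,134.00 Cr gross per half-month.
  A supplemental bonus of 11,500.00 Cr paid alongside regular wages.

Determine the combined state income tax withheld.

5,758.04 Cr

State Income Tax: taxable = 15,134.00 Cr
  859.08 Cr + 29.52% × (15,134.00 Cr − 7,000.00 Cr) = 859.08 Cr + 29.52% × 8,134.00 Cr = 3,260.24 Cr
Supplemental (21.72% flat on bonus): 21.72% × 11,500.00 Cr = 2,497.80 Cr
Total state income tax: 3,260.24 Cr + 2,497.80 Cr = 5,758.04 Cr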